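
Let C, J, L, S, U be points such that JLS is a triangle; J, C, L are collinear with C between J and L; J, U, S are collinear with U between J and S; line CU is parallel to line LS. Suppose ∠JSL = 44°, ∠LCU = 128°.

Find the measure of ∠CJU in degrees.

1. ∠CUJ = 44°  [CU∥LS, corresponding at U]
2. ∠JCU = 52°  [linear pair at C on JL]
3. ∠CJU = 84°  [△JCU]

∠CJU = 84°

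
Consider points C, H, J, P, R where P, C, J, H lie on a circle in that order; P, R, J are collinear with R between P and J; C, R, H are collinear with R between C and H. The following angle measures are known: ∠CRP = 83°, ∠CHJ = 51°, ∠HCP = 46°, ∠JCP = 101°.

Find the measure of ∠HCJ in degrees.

∠HCJ = 55°

1. ∠CRJ = 97°  [linear pair at R on PJ]
2. ∠CPJ = 51°  [△PRC]
3. ∠CJP = 28°  [△PCJ]
4. ∠HCJ = 55°  [△CRJ]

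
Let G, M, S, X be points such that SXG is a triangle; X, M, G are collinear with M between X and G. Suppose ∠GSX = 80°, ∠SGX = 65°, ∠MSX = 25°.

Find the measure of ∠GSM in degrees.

∠GSM = 55°

1. ∠GXS = 35°  [△SXG]
2. ∠MGS = 65°  [M on ray GX]
3. ∠MXS = 35°  [M on ray XG]
4. ∠SMX = 120°  [△SXM]
5. ∠GMS = 60°  [linear pair at M on XG]
6. ∠GSM = 55°  [△SMG]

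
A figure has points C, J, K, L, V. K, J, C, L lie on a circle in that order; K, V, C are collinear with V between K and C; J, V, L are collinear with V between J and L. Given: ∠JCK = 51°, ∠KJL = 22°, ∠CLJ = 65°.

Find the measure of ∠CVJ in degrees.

∠CVJ = 87°

1. ∠CKJ = 65°  [same arc JC]
2. ∠JVK = 93°  [△KVJ]
3. ∠CVJ = 87°  [linear pair at V on KC]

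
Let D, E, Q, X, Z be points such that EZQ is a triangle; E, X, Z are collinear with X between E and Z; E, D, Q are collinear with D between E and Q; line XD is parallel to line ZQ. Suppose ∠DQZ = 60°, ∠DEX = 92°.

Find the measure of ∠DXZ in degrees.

1. ∠EQZ = 60°  [D on ray QE]
2. ∠QEZ = 92°  [X on EZ, D on EQ]
3. ∠EZQ = 28°  [△EZQ]
4. ∠DXE = 28°  [XD∥ZQ, corresponding at X]
5. ∠DXZ = 152°  [linear pair at X on EZ]

∠DXZ = 152°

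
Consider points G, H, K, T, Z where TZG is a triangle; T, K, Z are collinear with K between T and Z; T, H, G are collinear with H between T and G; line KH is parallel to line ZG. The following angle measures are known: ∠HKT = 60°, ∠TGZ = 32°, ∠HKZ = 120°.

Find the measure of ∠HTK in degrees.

∠HTK = 88°

1. ∠GZT = 60°  [KH∥ZG, corresponding at K]
2. ∠GTZ = 88°  [△TZG]
3. ∠HTK = 88°  [K on TZ, H on TG]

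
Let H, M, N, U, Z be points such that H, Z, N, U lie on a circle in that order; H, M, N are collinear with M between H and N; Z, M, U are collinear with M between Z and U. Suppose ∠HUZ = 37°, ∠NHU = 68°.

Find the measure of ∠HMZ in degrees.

∠HMZ = 105°

1. ∠HNZ = 37°  [same arc HZ]
2. ∠NZU = 68°  [same arc NU]
3. ∠NMZ = 75°  [△ZMN]
4. ∠HMZ = 105°  [linear pair at M on HN]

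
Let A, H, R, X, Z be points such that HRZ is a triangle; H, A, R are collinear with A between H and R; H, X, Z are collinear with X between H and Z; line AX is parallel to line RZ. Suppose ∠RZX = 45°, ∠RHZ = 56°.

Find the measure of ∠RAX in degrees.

1. ∠HZR = 45°  [X on ray ZH]
2. ∠HRZ = 79°  [△HRZ]
3. ∠HAX = 79°  [AX∥RZ, corresponding at A]
4. ∠RAX = 101°  [linear pair at A on HR]

∠RAX = 101°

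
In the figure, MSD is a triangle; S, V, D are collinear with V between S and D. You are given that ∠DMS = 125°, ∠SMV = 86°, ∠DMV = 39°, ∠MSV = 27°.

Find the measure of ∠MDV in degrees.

1. ∠MVS = 67°  [△MSV]
2. ∠DVM = 113°  [linear pair at V on SD]
3. ∠MDV = 28°  [△MVD]

∠MDV = 28°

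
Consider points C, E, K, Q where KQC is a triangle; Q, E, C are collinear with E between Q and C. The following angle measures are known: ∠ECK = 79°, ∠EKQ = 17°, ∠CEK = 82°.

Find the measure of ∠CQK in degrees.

1. ∠KEQ = 98°  [linear pair at E on QC]
2. ∠EQK = 65°  [△KQE]
3. ∠CQK = 65°  [E on ray QC]

∠CQK = 65°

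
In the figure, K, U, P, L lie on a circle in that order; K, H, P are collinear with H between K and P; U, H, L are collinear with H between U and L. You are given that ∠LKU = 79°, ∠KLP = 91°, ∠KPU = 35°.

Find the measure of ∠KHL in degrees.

∠KHL = 122°

1. ∠KUP = 89°  [cyclic KUPL, opposite ∠U+∠L]
2. ∠KLU = 35°  [same arc KU]
3. ∠PKU = 56°  [△KUP]
4. ∠KUL = 66°  [△KUL]
5. ∠PLU = 56°  [same arc UP]
6. ∠KPL = 66°  [same arc KL]
7. ∠LHP = 58°  [△PHL]
8. ∠KHL = 122°  [linear pair at H on KP]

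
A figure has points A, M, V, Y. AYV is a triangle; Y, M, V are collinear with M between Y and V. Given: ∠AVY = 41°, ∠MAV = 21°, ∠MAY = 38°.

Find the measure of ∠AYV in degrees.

1. ∠AVM = 41°  [M on ray VY]
2. ∠AMV = 118°  [△AMV]
3. ∠AMY = 62°  [linear pair at M on YV]
4. ∠AYM = 80°  [△AYM]
5. ∠AYV = 80°  [M on ray YV]

∠AYV = 80°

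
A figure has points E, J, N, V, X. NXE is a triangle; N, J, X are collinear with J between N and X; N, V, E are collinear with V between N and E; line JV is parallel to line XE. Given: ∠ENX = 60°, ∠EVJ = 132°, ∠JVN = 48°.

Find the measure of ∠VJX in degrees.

∠VJX = 108°

1. ∠JNV = 60°  [J on NX, V on NE]
2. ∠NJV = 72°  [△NJV]
3. ∠VJX = 108°  [linear pair at J on NX]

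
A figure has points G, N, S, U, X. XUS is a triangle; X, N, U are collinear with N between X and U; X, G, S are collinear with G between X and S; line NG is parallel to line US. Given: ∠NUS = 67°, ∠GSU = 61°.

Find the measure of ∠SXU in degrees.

∠SXU = 52°

1. ∠SUX = 67°  [N on ray UX]
2. ∠USX = 61°  [G on ray SX]
3. ∠SXU = 52°  [△XUS]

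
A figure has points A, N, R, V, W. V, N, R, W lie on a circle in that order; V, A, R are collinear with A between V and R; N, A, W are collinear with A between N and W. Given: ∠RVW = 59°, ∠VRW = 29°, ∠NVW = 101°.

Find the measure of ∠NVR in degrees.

∠NVR = 42°

1. ∠RNW = 59°  [same arc RW]
2. ∠NRW = 79°  [cyclic VNRW, opposite ∠V+∠R]
3. ∠NWR = 42°  [△NRW]
4. ∠NVR = 42°  [same arc NR]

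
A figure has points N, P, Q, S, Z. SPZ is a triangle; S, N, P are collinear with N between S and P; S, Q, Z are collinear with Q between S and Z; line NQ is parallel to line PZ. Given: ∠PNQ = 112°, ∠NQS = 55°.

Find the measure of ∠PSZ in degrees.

∠PSZ = 57°

1. ∠QNS = 68°  [linear pair at N on SP]
2. ∠NSQ = 57°  [△SNQ]
3. ∠PSZ = 57°  [N on SP, Q on SZ]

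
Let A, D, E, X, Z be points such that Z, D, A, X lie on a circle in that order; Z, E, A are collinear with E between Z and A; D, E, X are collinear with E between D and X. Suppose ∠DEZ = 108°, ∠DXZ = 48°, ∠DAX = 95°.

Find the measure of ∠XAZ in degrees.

1. ∠DZX = 85°  [cyclic ZDAX, opposite ∠Z+∠A]
2. ∠XDZ = 47°  [△ZDX]
3. ∠XAZ = 47°  [same arc ZX]

∠XAZ = 47°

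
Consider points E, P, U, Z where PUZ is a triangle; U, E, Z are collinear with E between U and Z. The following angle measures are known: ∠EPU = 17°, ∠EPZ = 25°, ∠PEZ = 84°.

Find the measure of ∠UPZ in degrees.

∠UPZ = 42°

1. ∠EZP = 71°  [△PEZ]
2. ∠PEU = 96°  [linear pair at E on UZ]
3. ∠PZU = 71°  [E on ray ZU]
4. ∠EUP = 67°  [△PUE]
5. ∠PUZ = 67°  [E on ray UZ]
6. ∠UPZ = 42°  [△PUZ]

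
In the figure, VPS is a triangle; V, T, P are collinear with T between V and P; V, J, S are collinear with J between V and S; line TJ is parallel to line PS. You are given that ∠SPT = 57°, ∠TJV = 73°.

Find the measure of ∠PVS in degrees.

1. ∠SPV = 57°  [T on ray PV]
2. ∠PSV = 73°  [TJ∥PS, corresponding at J]
3. ∠PVS = 50°  [△VPS]

∠PVS = 50°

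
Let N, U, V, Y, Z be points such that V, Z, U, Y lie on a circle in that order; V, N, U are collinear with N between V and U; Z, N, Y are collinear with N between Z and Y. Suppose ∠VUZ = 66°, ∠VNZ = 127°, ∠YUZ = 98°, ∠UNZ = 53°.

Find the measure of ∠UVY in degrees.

1. ∠VYZ = 66°  [same arc VZ]
2. ∠VNY = 53°  [vertical angles at N]
3. ∠UVY = 61°  [△VNY]

∠UVY = 61°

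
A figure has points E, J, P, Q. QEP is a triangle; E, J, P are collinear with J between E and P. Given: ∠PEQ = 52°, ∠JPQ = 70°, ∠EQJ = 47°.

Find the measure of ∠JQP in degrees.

1. ∠JEQ = 52°  [J on ray EP]
2. ∠EJQ = 81°  [△QEJ]
3. ∠PJQ = 99°  [linear pair at J on EP]
4. ∠JQP = 11°  [△QJP]

∠JQP = 11°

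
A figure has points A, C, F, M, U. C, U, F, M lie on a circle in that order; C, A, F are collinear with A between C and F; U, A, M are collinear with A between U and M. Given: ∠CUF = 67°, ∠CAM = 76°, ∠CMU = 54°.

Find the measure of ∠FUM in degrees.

1. ∠FAU = 76°  [vertical angles at A]
2. ∠CFU = 54°  [same arc CU]
3. ∠FUM = 50°  [△UAF]

∠FUM = 50°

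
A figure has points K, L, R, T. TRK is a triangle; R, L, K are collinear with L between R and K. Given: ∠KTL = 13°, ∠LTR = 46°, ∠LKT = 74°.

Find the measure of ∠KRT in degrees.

1. ∠KLT = 93°  [△TLK]
2. ∠RLT = 87°  [linear pair at L on RK]
3. ∠LRT = 47°  [△TRL]
4. ∠KRT = 47°  [L on ray RK]

∠KRT = 47°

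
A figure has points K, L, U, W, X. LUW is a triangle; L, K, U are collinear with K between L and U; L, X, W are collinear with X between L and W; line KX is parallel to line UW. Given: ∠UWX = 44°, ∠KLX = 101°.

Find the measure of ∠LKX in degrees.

∠LKX = 35°

1. ∠LWU = 44°  [X on ray WL]
2. ∠ULW = 101°  [K on LU, X on LW]
3. ∠LUW = 35°  [△LUW]
4. ∠LKX = 35°  [KX∥UW, corresponding at K]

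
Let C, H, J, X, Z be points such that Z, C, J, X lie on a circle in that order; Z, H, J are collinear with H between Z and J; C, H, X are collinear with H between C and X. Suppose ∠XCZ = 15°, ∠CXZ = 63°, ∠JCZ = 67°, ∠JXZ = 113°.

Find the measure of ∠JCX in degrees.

1. ∠XJZ = 15°  [same arc ZX]
2. ∠JZX = 52°  [△ZJX]
3. ∠JCX = 52°  [same arc JX]

∠JCX = 52°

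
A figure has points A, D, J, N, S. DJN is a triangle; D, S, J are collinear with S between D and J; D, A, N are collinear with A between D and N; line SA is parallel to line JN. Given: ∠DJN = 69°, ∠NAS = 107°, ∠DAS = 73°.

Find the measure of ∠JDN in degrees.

∠JDN = 38°

1. ∠ASD = 69°  [SA∥JN, corresponding at S]
2. ∠ADS = 38°  [△DSA]
3. ∠JDN = 38°  [S on DJ, A on DN]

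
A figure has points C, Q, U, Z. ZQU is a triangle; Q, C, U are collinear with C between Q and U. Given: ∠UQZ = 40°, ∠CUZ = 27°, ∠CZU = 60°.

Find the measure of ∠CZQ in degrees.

∠CZQ = 53°

1. ∠CQZ = 40°  [C on ray QU]
2. ∠UCZ = 93°  [△ZCU]
3. ∠QCZ = 87°  [linear pair at C on QU]
4. ∠CZQ = 53°  [△ZQC]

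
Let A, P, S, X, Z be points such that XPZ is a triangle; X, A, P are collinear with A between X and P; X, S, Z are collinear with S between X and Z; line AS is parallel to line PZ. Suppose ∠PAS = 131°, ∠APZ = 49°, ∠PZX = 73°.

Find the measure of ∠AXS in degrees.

∠AXS = 58°

1. ∠SAX = 49°  [linear pair at A on XP]
2. ∠ASX = 73°  [AS∥PZ, corresponding at S]
3. ∠AXS = 58°  [△XAS]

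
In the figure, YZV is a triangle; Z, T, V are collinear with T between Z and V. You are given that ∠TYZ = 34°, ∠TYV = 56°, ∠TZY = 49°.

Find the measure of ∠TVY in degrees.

∠TVY = 41°

1. ∠YTZ = 97°  [△YZT]
2. ∠VTY = 83°  [linear pair at T on ZV]
3. ∠TVY = 41°  [△YTV]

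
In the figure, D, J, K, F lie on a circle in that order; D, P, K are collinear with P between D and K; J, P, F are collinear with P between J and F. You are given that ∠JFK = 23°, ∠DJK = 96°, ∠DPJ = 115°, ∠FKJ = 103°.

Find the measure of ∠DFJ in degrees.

1. ∠JDK = 23°  [same arc JK]
2. ∠DKJ = 61°  [△DJK]
3. ∠DFJ = 61°  [same arc DJ]

∠DFJ = 61°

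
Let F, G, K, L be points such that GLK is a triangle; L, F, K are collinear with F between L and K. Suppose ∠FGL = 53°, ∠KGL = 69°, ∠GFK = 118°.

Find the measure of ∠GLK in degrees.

∠GLK = 65°

1. ∠GFL = 62°  [linear pair at F on LK]
2. ∠FLG = 65°  [△GLF]
3. ∠GLK = 65°  [F on ray LK]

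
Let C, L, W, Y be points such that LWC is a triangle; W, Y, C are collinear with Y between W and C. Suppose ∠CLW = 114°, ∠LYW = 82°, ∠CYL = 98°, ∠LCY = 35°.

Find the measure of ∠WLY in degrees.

∠WLY = 67°

1. ∠LCW = 35°  [Y on ray CW]
2. ∠CWL = 31°  [△LWC]
3. ∠LWY = 31°  [Y on ray WC]
4. ∠WLY = 67°  [△LWY]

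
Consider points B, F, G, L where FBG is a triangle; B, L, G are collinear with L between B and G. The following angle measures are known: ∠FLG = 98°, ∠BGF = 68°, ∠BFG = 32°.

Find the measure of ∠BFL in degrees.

1. ∠BLF = 82°  [linear pair at L on BG]
2. ∠FBG = 80°  [△FBG]
3. ∠FBL = 80°  [L on ray BG]
4. ∠BFL = 18°  [△FBL]

∠BFL = 18°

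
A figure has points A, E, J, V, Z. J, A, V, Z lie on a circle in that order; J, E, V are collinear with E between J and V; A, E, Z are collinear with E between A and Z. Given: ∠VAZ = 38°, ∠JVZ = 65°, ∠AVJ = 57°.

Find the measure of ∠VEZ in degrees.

∠VEZ = 95°

1. ∠VJZ = 38°  [same arc VZ]
2. ∠AZJ = 57°  [same arc JA]
3. ∠JEZ = 85°  [△JEZ]
4. ∠VEZ = 95°  [linear pair at E on JV]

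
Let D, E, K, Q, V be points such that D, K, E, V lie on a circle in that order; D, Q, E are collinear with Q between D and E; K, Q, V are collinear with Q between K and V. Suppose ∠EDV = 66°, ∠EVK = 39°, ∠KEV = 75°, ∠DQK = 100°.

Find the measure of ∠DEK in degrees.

∠DEK = 34°

1. ∠EKV = 66°  [same arc EV]
2. ∠EQK = 80°  [linear pair at Q on DE]
3. ∠DEK = 34°  [△KQE]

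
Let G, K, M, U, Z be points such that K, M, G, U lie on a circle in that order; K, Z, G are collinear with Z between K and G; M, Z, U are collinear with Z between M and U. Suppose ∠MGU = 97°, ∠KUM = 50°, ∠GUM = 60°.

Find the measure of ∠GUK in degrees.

1. ∠MKU = 83°  [cyclic KMGU, opposite ∠K+∠G]
2. ∠GMU = 23°  [△MGU]
3. ∠KMU = 47°  [△KMU]
4. ∠GKU = 23°  [same arc GU]
5. ∠KGU = 47°  [same arc KU]
6. ∠GUK = 110°  [△KGU]

∠GUK = 110°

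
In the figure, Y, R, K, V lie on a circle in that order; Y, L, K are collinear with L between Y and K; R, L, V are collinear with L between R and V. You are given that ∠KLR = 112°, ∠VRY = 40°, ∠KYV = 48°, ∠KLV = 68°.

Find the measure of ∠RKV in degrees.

∠RKV = 60°

1. ∠VKY = 40°  [same arc YV]
2. ∠KRV = 48°  [same arc KV]
3. ∠KVR = 72°  [△KLV]
4. ∠RKV = 60°  [△RKV]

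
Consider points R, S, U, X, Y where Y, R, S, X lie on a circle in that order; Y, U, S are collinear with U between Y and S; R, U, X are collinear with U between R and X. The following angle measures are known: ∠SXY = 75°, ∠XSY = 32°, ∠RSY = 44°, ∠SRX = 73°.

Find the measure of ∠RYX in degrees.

∠RYX = 104°

1. ∠XRY = 32°  [same arc YX]
2. ∠RXY = 44°  [same arc YR]
3. ∠RYX = 104°  [△YRX]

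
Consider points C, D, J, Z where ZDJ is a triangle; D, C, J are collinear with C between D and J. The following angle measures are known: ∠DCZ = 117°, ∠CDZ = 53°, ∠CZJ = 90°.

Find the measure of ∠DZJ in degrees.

∠DZJ = 100°

1. ∠JCZ = 63°  [linear pair at C on DJ]
2. ∠JDZ = 53°  [C on ray DJ]
3. ∠CJZ = 27°  [△ZCJ]
4. ∠DJZ = 27°  [C on ray JD]
5. ∠DZJ = 100°  [△ZDJ]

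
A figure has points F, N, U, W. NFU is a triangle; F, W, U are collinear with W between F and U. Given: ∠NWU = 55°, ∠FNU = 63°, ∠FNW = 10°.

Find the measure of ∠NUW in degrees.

∠NUW = 72°

1. ∠FWN = 125°  [linear pair at W on FU]
2. ∠NFW = 45°  [△NFW]
3. ∠NFU = 45°  [W on ray FU]
4. ∠FUN = 72°  [△NFU]
5. ∠NUW = 72°  [W on ray UF]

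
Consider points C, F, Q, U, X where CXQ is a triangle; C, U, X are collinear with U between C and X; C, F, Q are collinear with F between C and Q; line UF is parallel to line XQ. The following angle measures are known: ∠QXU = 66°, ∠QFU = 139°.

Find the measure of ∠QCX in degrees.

1. ∠CXQ = 66°  [U on ray XC]
2. ∠CFU = 41°  [linear pair at F on CQ]
3. ∠CUF = 66°  [UF∥XQ, corresponding at U]
4. ∠FCU = 73°  [△CUF]
5. ∠QCX = 73°  [U on CX, F on CQ]

∠QCX = 73°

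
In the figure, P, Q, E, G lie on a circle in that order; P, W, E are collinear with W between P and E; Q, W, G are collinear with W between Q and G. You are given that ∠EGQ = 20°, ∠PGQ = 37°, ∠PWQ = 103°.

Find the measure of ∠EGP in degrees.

∠EGP = 57°

1. ∠EPQ = 20°  [same arc QE]
2. ∠PEQ = 37°  [same arc PQ]
3. ∠EQP = 123°  [△PQE]
4. ∠EGP = 57°  [cyclic PQEG, opposite ∠Q+∠G]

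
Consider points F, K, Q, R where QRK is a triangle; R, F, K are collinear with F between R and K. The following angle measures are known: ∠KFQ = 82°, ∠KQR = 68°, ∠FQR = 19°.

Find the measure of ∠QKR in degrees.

1. ∠QFR = 98°  [linear pair at F on RK]
2. ∠FRQ = 63°  [△QRF]
3. ∠KRQ = 63°  [F on ray RK]
4. ∠QKR = 49°  [△QRK]

∠QKR = 49°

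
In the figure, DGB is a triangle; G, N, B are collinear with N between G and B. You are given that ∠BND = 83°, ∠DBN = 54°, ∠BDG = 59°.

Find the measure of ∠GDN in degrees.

∠GDN = 16°

1. ∠DNG = 97°  [linear pair at N on GB]
2. ∠DBG = 54°  [N on ray BG]
3. ∠BGD = 67°  [△DGB]
4. ∠DGN = 67°  [N on ray GB]
5. ∠GDN = 16°  [△DGN]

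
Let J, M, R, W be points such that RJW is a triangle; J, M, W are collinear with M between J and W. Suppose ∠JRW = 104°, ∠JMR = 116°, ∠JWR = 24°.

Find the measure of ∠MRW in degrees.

∠MRW = 92°

1. ∠RMW = 64°  [linear pair at M on JW]
2. ∠MWR = 24°  [M on ray WJ]
3. ∠MRW = 92°  [△RMW]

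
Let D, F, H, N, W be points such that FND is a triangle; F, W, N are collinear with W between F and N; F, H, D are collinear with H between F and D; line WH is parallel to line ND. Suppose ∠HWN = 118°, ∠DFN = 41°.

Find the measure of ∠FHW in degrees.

∠FHW = 77°

1. ∠FWH = 62°  [linear pair at W on FN]
2. ∠HFW = 41°  [W on FN, H on FD]
3. ∠FHW = 77°  [△FWH]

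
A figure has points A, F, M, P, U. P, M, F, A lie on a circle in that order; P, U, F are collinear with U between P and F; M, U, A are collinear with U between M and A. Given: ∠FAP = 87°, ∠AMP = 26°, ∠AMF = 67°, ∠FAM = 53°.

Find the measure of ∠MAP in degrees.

1. ∠FMP = 93°  [cyclic PMFA, opposite ∠M+∠A]
2. ∠FPM = 53°  [same arc MF]
3. ∠MFP = 34°  [△PMF]
4. ∠MAP = 34°  [same arc PM]

∠MAP = 34°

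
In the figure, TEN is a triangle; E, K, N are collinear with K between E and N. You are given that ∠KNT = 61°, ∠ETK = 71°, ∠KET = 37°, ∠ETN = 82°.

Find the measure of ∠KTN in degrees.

∠KTN = 11°

1. ∠EKT = 72°  [△TEK]
2. ∠NKT = 108°  [linear pair at K on EN]
3. ∠KTN = 11°  [△TKN]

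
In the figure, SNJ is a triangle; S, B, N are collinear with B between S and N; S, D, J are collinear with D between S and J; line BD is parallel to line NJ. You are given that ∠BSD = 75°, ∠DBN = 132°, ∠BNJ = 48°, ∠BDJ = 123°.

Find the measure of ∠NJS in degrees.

1. ∠JSN = 75°  [B on SN, D on SJ]
2. ∠JNS = 48°  [B on ray NS]
3. ∠NJS = 57°  [△SNJ]

∠NJS = 57°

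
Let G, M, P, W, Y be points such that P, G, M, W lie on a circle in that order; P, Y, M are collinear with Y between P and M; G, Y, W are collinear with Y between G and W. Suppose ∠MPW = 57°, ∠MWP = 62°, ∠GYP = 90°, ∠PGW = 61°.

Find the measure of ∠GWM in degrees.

1. ∠PMW = 61°  [△PMW]
2. ∠MYW = 90°  [vertical angles at Y]
3. ∠GWM = 29°  [△MYW]

∠GWM = 29°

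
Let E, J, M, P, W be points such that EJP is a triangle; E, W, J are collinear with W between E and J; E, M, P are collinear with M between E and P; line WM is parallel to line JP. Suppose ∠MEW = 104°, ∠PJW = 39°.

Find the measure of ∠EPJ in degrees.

∠EPJ = 37°

1. ∠JEP = 104°  [W on EJ, M on EP]
2. ∠EJP = 39°  [W on ray JE]
3. ∠EPJ = 37°  [△EJP]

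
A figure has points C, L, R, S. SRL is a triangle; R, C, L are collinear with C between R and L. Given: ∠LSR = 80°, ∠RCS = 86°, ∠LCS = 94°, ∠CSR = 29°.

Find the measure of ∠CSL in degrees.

∠CSL = 51°

1. ∠CRS = 65°  [△SRC]
2. ∠LRS = 65°  [C on ray RL]
3. ∠RLS = 35°  [△SRL]
4. ∠CLS = 35°  [C on ray LR]
5. ∠CSL = 51°  [△SCL]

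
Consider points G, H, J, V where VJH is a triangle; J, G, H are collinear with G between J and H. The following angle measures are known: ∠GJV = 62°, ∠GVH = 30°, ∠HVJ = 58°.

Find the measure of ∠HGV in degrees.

∠HGV = 90°

1. ∠HJV = 62°  [G on ray JH]
2. ∠JHV = 60°  [△VJH]
3. ∠GHV = 60°  [G on ray HJ]
4. ∠HGV = 90°  [△VGH]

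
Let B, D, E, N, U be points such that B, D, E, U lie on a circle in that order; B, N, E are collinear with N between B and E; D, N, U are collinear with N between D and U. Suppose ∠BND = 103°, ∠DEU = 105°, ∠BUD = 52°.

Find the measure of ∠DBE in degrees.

∠DBE = 24°

1. ∠DBU = 75°  [cyclic BDEU, opposite ∠B+∠E]
2. ∠BDU = 53°  [△BDU]
3. ∠DBE = 24°  [△BND]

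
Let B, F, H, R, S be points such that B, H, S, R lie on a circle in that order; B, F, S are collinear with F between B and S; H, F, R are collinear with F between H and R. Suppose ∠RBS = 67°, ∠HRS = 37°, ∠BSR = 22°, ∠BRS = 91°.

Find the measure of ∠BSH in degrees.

1. ∠HBS = 37°  [same arc HS]
2. ∠BHS = 89°  [cyclic BHSR, opposite ∠H+∠R]
3. ∠BSH = 54°  [△BHS]

∠BSH = 54°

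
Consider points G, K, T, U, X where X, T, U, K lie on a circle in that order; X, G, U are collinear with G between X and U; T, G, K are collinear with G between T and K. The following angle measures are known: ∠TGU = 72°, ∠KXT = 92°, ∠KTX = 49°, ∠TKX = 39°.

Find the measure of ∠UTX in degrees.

∠UTX = 118°

1. ∠TGX = 108°  [linear pair at G on XU]
2. ∠TXU = 23°  [△XGT]
3. ∠TUX = 39°  [same arc XT]
4. ∠UTX = 118°  [△XTU]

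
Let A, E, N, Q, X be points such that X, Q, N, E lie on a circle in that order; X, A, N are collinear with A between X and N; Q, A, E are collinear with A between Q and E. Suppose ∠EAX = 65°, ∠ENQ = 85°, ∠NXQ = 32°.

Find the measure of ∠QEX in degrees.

1. ∠NAQ = 65°  [vertical angles at A]
2. ∠EXQ = 95°  [cyclic XQNE, opposite ∠X+∠N]
3. ∠QAX = 115°  [linear pair at A on XN]
4. ∠EQX = 33°  [△XAQ]
5. ∠QEX = 52°  [△XQE]

∠QEX = 52°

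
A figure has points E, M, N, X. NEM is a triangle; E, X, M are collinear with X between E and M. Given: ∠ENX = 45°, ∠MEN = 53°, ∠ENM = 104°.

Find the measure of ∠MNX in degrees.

1. ∠EMN = 23°  [△NEM]
2. ∠NEX = 53°  [X on ray EM]
3. ∠NMX = 23°  [X on ray ME]
4. ∠EXN = 82°  [△NEX]
5. ∠MXN = 98°  [linear pair at X on EM]
6. ∠MNX = 59°  [△NXM]

∠MNX = 59°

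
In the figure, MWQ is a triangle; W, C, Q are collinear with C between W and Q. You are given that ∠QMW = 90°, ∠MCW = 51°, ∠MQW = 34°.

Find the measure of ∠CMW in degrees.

1. ∠MWQ = 56°  [△MWQ]
2. ∠CWM = 56°  [C on ray WQ]
3. ∠CMW = 73°  [△MWC]

∠CMW = 73°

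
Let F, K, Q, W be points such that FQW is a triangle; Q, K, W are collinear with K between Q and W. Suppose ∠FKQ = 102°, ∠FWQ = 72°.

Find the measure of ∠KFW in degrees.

1. ∠FKW = 78°  [linear pair at K on QW]
2. ∠FWK = 72°  [K on ray WQ]
3. ∠KFW = 30°  [△FKW]

∠KFW = 30°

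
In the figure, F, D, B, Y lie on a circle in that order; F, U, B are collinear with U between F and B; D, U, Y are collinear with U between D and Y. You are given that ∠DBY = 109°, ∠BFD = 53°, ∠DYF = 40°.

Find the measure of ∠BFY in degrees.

∠BFY = 18°

1. ∠BYD = 53°  [same arc DB]
2. ∠BDY = 18°  [△DBY]
3. ∠BFY = 18°  [same arc BY]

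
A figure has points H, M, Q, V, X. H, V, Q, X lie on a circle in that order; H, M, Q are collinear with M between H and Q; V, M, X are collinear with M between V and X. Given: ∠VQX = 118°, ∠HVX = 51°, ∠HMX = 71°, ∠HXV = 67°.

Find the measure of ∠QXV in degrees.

∠QXV = 20°

1. ∠HQX = 51°  [same arc HX]
2. ∠QMX = 109°  [linear pair at M on HQ]
3. ∠QXV = 20°  [△QMX]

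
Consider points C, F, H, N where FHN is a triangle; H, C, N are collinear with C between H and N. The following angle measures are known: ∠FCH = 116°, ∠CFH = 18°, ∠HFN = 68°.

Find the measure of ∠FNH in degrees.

∠FNH = 66°

1. ∠CHF = 46°  [△FHC]
2. ∠FHN = 46°  [C on ray HN]
3. ∠FNH = 66°  [△FHN]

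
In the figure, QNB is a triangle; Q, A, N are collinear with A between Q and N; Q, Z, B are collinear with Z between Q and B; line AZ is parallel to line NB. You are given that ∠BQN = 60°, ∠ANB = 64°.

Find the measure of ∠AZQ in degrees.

1. ∠BNQ = 64°  [A on ray NQ]
2. ∠NBQ = 56°  [△QNB]
3. ∠AZQ = 56°  [AZ∥NB, corresponding at Z]

∠AZQ = 56°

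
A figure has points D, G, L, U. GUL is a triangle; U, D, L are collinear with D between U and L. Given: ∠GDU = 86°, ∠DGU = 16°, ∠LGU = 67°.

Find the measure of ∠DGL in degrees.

1. ∠DUG = 78°  [△GUD]
2. ∠GDL = 94°  [linear pair at D on UL]
3. ∠GUL = 78°  [D on ray UL]
4. ∠GLU = 35°  [△GUL]
5. ∠DLG = 35°  [D on ray LU]
6. ∠DGL = 51°  [△GDL]

∠DGL = 51°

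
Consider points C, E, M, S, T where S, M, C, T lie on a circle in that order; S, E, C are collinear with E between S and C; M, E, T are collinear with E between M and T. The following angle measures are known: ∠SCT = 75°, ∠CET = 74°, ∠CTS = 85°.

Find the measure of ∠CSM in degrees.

1. ∠SMT = 75°  [same arc ST]
2. ∠MES = 74°  [vertical angles at E]
3. ∠CSM = 31°  [△SEM]

∠CSM = 31°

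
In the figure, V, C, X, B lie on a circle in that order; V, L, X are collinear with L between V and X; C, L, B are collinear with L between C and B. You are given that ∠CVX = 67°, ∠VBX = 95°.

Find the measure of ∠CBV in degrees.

∠CBV = 28°

1. ∠VCX = 85°  [cyclic VCXB, opposite ∠C+∠B]
2. ∠CXV = 28°  [△VCX]
3. ∠CBV = 28°  [same arc VC]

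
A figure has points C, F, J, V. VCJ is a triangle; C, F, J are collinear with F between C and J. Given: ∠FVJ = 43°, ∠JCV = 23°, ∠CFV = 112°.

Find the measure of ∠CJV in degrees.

1. ∠JFV = 68°  [linear pair at F on CJ]
2. ∠FJV = 69°  [△VFJ]
3. ∠CJV = 69°  [F on ray JC]

∠CJV = 69°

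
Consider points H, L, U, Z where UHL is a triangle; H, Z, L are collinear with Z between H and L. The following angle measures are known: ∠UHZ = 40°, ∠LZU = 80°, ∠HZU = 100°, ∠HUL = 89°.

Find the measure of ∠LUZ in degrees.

1. ∠LHU = 40°  [Z on ray HL]
2. ∠HLU = 51°  [△UHL]
3. ∠ULZ = 51°  [Z on ray LH]
4. ∠LUZ = 49°  [△UZL]

∠LUZ = 49°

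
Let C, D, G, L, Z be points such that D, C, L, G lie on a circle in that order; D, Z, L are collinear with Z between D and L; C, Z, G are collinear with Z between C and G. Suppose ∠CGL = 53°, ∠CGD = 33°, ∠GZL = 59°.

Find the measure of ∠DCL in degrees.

1. ∠CDL = 53°  [same arc CL]
2. ∠CLD = 33°  [same arc DC]
3. ∠DCL = 94°  [△DCL]

∠DCL = 94°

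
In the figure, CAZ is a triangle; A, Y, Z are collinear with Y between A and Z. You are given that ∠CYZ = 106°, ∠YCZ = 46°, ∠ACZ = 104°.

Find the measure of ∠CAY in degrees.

∠CAY = 48°

1. ∠CZY = 28°  [△CYZ]
2. ∠AZC = 28°  [Y on ray ZA]
3. ∠CAZ = 48°  [△CAZ]
4. ∠CAY = 48°  [Y on ray AZ]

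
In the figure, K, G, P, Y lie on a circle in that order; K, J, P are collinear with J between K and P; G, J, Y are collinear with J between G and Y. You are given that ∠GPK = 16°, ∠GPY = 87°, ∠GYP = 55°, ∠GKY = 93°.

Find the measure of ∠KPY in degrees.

1. ∠GYK = 16°  [same arc KG]
2. ∠KGY = 71°  [△KGY]
3. ∠KPY = 71°  [same arc KY]

∠KPY = 71°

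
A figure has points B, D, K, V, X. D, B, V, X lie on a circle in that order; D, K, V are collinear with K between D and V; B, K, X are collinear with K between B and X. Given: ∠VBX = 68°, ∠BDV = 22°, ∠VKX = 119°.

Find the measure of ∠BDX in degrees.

∠BDX = 90°

1. ∠VDX = 68°  [same arc VX]
2. ∠BKD = 119°  [vertical angles at K]
3. ∠DKX = 61°  [linear pair at K on DV]
4. ∠BXD = 51°  [△DKX]
5. ∠DBX = 39°  [△DKB]
6. ∠BDX = 90°  [△DBX]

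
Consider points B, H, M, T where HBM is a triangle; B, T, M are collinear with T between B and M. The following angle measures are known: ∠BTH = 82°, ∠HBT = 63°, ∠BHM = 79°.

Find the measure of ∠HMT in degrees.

∠HMT = 38°

1. ∠HBM = 63°  [T on ray BM]
2. ∠BMH = 38°  [△HBM]
3. ∠HMT = 38°  [T on ray MB]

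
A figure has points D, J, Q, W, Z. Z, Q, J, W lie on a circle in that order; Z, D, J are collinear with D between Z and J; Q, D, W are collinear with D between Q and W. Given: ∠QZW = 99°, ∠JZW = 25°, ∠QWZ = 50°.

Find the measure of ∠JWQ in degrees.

1. ∠QJW = 81°  [cyclic ZQJW, opposite ∠Z+∠J]
2. ∠JQW = 25°  [same arc JW]
3. ∠JWQ = 74°  [△QJW]

∠JWQ = 74°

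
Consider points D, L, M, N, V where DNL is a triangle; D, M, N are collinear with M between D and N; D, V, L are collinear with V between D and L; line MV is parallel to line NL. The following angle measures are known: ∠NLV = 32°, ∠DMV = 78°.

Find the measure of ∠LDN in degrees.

∠LDN = 70°

1. ∠DLN = 32°  [V on ray LD]
2. ∠DNL = 78°  [MV∥NL, corresponding at M]
3. ∠LDN = 70°  [△DNL]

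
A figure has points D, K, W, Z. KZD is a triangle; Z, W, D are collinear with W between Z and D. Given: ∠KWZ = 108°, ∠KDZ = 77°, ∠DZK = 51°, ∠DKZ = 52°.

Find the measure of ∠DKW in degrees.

1. ∠DWK = 72°  [linear pair at W on ZD]
2. ∠KDW = 77°  [W on ray DZ]
3. ∠DKW = 31°  [△KWD]

∠DKW = 31°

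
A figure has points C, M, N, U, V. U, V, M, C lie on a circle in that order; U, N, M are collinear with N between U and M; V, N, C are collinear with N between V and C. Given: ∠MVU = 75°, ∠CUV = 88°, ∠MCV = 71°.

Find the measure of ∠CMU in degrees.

1. ∠MCU = 105°  [cyclic UVMC, opposite ∠V+∠C]
2. ∠CMV = 92°  [cyclic UVMC, opposite ∠U+∠M]
3. ∠CVM = 17°  [△VMC]
4. ∠CUM = 17°  [same arc MC]
5. ∠CMU = 58°  [△UMC]

∠CMU = 58°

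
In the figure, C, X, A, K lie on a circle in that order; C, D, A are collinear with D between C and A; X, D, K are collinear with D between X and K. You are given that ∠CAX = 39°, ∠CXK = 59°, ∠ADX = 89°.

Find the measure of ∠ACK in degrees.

1. ∠CKX = 39°  [same arc CX]
2. ∠CDK = 89°  [vertical angles at D]
3. ∠ACK = 52°  [△CDK]

∠ACK = 52°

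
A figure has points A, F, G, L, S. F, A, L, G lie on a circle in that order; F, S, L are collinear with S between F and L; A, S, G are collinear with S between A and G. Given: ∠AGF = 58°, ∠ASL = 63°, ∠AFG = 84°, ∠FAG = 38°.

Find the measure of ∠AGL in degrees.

1. ∠ALF = 58°  [same arc FA]
2. ∠GAL = 59°  [△ASL]
3. ∠ALG = 96°  [cyclic FALG, opposite ∠F+∠L]
4. ∠AGL = 25°  [△ALG]

∠AGL = 25°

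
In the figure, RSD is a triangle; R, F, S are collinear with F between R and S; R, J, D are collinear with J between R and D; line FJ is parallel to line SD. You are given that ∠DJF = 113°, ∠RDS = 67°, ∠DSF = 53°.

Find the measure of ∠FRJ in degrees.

1. ∠DSR = 53°  [F on ray SR]
2. ∠DRS = 60°  [△RSD]
3. ∠FRJ = 60°  [F on RS, J on RD]

∠FRJ = 60°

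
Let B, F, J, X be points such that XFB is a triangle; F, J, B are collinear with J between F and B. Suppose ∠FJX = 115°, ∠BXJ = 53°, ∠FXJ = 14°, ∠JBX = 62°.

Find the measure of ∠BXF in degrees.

∠BXF = 67°

1. ∠JFX = 51°  [△XFJ]
2. ∠FBX = 62°  [J on ray BF]
3. ∠BFX = 51°  [J on ray FB]
4. ∠BXF = 67°  [△XFB]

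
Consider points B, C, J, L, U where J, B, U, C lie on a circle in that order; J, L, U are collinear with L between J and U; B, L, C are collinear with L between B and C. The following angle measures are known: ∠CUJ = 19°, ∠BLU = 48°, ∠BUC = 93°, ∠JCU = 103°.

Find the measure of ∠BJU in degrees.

∠BJU = 29°

1. ∠CBJ = 19°  [same arc JC]
2. ∠BLJ = 132°  [linear pair at L on JU]
3. ∠BJU = 29°  [△JLB]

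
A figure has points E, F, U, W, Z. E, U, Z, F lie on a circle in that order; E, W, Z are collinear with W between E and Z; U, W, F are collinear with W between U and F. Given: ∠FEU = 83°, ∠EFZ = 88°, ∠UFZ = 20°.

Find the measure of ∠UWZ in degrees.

∠UWZ = 49°

1. ∠FZU = 97°  [cyclic EUZF, opposite ∠E+∠Z]
2. ∠EUZ = 92°  [cyclic EUZF, opposite ∠U+∠F]
3. ∠UEZ = 20°  [same arc UZ]
4. ∠FUZ = 63°  [△UZF]
5. ∠EZU = 68°  [△EUZ]
6. ∠UWZ = 49°  [△UWZ]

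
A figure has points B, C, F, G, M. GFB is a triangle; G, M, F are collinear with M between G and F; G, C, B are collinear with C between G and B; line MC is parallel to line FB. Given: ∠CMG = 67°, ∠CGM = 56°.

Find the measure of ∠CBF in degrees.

∠CBF = 57°

1. ∠GCM = 57°  [△GMC]
2. ∠BCM = 123°  [linear pair at C on GB]
3. ∠CBF = 57°  [MC∥FB, co-interior at B–C]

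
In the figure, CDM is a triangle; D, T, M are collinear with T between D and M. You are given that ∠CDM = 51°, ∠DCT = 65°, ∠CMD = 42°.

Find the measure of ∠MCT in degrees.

∠MCT = 22°

1. ∠CDT = 51°  [T on ray DM]
2. ∠CTD = 64°  [△CDT]
3. ∠CMT = 42°  [T on ray MD]
4. ∠CTM = 116°  [linear pair at T on DM]
5. ∠MCT = 22°  [△CTM]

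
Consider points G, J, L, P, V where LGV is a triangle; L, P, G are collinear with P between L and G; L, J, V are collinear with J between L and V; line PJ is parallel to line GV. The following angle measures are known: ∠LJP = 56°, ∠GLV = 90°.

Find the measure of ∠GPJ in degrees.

∠GPJ = 146°

1. ∠GVL = 56°  [PJ∥GV, corresponding at J]
2. ∠LGV = 34°  [△LGV]
3. ∠JPL = 34°  [PJ∥GV, corresponding at P]
4. ∠GPJ = 146°  [linear pair at P on LG]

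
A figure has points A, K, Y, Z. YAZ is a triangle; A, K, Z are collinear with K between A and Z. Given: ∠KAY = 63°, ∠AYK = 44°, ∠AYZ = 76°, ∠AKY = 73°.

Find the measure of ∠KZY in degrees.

1. ∠YAZ = 63°  [K on ray AZ]
2. ∠AZY = 41°  [△YAZ]
3. ∠KZY = 41°  [K on ray ZA]

∠KZY = 41°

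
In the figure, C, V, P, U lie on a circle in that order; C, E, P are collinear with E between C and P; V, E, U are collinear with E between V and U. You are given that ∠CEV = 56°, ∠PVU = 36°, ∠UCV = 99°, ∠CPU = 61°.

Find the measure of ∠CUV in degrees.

1. ∠PEU = 56°  [vertical angles at E]
2. ∠PCU = 36°  [same arc PU]
3. ∠CEU = 124°  [linear pair at E on CP]
4. ∠CUV = 20°  [△CEU]

∠CUV = 20°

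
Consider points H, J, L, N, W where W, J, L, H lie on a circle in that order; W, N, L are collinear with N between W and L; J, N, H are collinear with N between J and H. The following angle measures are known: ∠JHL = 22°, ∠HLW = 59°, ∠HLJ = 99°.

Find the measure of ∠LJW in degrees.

∠LJW = 118°

1. ∠HJL = 59°  [△JLH]
2. ∠HWL = 59°  [same arc LH]
3. ∠LHW = 62°  [△WLH]
4. ∠LJW = 118°  [cyclic WJLH, opposite ∠J+∠H]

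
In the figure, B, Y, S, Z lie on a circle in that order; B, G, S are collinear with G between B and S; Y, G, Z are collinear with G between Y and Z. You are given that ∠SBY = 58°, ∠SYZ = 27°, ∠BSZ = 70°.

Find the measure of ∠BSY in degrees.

1. ∠SZY = 58°  [same arc YS]
2. ∠YSZ = 95°  [△YSZ]
3. ∠BYZ = 70°  [same arc BZ]
4. ∠YBZ = 85°  [cyclic BYSZ, opposite ∠B+∠S]
5. ∠BZY = 25°  [△BYZ]
6. ∠BSY = 25°  [same arc BY]

∠BSY = 25°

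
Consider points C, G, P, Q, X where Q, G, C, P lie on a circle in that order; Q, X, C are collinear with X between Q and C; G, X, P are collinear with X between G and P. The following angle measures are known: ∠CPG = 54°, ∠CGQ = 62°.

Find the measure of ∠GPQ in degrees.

∠GPQ = 64°

1. ∠CQG = 54°  [same arc GC]
2. ∠GCQ = 64°  [△QGC]
3. ∠GPQ = 64°  [same arc QG]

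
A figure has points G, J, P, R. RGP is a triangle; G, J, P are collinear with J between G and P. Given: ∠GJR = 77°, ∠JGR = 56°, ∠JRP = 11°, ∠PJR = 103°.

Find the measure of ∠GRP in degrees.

1. ∠PGR = 56°  [J on ray GP]
2. ∠JPR = 66°  [△RJP]
3. ∠GPR = 66°  [J on ray PG]
4. ∠GRP = 58°  [△RGP]

∠GRP = 58°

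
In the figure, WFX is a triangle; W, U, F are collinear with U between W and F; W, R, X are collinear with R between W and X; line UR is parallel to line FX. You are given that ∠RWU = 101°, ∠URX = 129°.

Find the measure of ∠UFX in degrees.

1. ∠URW = 51°  [linear pair at R on WX]
2. ∠RUW = 28°  [△WUR]
3. ∠FUR = 152°  [linear pair at U on WF]
4. ∠UFX = 28°  [UR∥FX, co-interior at F–U]

∠UFX = 28°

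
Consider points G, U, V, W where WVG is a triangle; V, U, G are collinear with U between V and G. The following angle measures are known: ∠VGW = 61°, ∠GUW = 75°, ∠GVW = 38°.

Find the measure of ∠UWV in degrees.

∠UWV = 37°

1. ∠VUW = 105°  [linear pair at U on VG]
2. ∠UVW = 38°  [U on ray VG]
3. ∠UWV = 37°  [△WVU]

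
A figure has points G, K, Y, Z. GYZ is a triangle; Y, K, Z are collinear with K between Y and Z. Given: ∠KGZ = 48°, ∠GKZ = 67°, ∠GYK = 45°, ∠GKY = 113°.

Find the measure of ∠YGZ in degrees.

1. ∠GZK = 65°  [△GKZ]
2. ∠GYZ = 45°  [K on ray YZ]
3. ∠GZY = 65°  [K on ray ZY]
4. ∠YGZ = 70°  [△GYZ]

∠YGZ = 70°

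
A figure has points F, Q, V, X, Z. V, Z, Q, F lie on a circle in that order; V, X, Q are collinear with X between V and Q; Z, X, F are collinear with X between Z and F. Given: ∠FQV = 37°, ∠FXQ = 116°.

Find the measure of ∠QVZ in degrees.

1. ∠FZV = 37°  [same arc VF]
2. ∠VXZ = 116°  [vertical angles at X]
3. ∠QVZ = 27°  [△VXZ]

∠QVZ = 27°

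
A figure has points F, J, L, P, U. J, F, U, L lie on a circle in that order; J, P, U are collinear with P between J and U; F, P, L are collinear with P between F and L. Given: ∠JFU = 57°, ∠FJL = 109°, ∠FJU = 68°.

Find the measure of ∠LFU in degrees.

∠LFU = 41°

1. ∠FUL = 71°  [cyclic JFUL, opposite ∠J+∠U]
2. ∠FLU = 68°  [same arc FU]
3. ∠LFU = 41°  [△FUL]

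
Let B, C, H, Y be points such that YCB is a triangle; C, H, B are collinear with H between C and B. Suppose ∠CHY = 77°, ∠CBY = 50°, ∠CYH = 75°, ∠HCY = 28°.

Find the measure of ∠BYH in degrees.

1. ∠BHY = 103°  [linear pair at H on CB]
2. ∠HBY = 50°  [H on ray BC]
3. ∠BYH = 27°  [△YHB]

∠BYH = 27°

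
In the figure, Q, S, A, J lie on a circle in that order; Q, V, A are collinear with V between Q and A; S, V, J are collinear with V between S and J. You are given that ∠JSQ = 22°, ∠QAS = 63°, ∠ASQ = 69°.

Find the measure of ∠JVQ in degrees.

1. ∠JAQ = 22°  [same arc QJ]
2. ∠QJS = 63°  [same arc QS]
3. ∠AJQ = 111°  [cyclic QSAJ, opposite ∠S+∠J]
4. ∠AQJ = 47°  [△QAJ]
5. ∠JVQ = 70°  [△QVJ]

∠JVQ = 70°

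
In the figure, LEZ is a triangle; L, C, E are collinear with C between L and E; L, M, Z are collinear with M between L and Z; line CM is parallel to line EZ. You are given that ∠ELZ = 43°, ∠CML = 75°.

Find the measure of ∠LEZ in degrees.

∠LEZ = 62°

1. ∠CLM = 43°  [C on LE, M on LZ]
2. ∠LCM = 62°  [△LCM]
3. ∠LEZ = 62°  [CM∥EZ, corresponding at C]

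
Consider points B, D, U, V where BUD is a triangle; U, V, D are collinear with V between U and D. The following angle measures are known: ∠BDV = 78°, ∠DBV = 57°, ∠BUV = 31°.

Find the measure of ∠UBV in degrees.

∠UBV = 14°

1. ∠BVD = 45°  [△BVD]
2. ∠BVU = 135°  [linear pair at V on UD]
3. ∠UBV = 14°  [△BUV]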